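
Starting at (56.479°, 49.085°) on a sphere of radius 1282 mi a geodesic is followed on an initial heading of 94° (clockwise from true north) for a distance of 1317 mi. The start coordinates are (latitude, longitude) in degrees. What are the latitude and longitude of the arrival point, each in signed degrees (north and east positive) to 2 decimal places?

23.46°, 117.64°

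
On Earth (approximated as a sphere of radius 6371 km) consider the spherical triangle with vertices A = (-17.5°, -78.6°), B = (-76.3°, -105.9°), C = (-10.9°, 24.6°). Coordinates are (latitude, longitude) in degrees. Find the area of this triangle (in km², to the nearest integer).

45213995 km²

Side lengths (central angles): a = 1.5381, b = 1.7284, c = 1.0554 rad; semiperimeter s = 2.1610.
By l'Huilier's theorem, tan(E/4) = √[tan(s/2) tan((s−a)/2) tan((s−b)/2) tan((s−c)/2)], giving spherical excess E = 1.1139 rad.
Area = E·R² = 1.1139 × (6371)² ≈ 45213995 km².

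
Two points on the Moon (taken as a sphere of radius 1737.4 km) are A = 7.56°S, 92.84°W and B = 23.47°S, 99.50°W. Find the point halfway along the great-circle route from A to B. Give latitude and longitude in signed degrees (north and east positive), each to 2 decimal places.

Central angle δ = 0.2993 rad. Interpolating on the sphere with fraction f = 0.5:
P = [sin((1−f)δ)·A + sin(fδ)·B] / sin δ = 0.5056·A + 0.5056·B in Cartesian coordinates,
giving P = (-0.1014, -0.9581, -0.2679), i.e. latitude -15.54°, longitude -96.04°.

-15.54°, -96.04°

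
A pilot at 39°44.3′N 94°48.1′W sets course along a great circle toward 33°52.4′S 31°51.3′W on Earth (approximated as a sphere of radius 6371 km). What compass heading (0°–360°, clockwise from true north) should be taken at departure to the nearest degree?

With φ₁ = 0.6936, φ₂ = -0.5912, Δλ = 1.0986 rad, the forward-azimuth formula gives
θ = atan2( sin Δλ cos φ₂ , cos φ₁ sin φ₂ − sin φ₁ cos φ₂ cos Δλ ) = atan2(0.7394, -0.6700) = 132.18°.
So the initial bearing is 132°.

132°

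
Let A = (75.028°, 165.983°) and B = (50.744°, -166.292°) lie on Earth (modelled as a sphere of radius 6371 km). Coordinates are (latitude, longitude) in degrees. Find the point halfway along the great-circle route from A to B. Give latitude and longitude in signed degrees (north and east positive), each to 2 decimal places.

63.44°, -174.23°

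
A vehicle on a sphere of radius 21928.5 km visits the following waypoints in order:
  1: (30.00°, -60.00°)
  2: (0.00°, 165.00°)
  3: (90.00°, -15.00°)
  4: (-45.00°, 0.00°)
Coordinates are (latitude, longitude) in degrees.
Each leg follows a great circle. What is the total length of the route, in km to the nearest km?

135010 km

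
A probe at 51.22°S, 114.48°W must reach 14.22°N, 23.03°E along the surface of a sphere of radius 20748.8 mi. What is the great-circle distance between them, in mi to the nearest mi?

46980 mi

Let φ₁ = -0.8940 rad, φ₂ = 0.2482 rad, and Δλ = 2.4000 rad.
cos c = sin φ₁ sin φ₂ + cos φ₁ cos φ₂ cos Δλ = (-0.7796)(0.2456) + (0.6263)(0.9694)(-0.7374) = -0.63920,
so c = arccos(-0.63920) = 2.26425 rad.
Distance = R·c = 20748.8 × 2.2643 ≈ 46980 mi.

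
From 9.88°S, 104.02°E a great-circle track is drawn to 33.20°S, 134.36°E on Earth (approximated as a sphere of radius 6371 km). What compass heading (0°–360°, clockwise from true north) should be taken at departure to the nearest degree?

With φ₁ = -0.1724, φ₂ = -0.5794, Δλ = 0.5295 rad, the forward-azimuth formula gives
θ = atan2( sin Δλ cos φ₂ , cos φ₁ sin φ₂ − sin φ₁ cos φ₂ cos Δλ ) = atan2(0.4227, -0.4155) = 134.51°.
So the initial bearing is 135°.

135°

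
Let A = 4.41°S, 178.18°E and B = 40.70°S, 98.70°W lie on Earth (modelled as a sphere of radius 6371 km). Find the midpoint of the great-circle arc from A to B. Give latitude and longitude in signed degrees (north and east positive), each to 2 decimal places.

The central angle between A and B is δ = 1.4296 rad.
With f = 0.5, the slerp weights are sin((1−f)δ)/sin δ = 0.6621 and sin(fδ)/sin δ = 0.6621.
Weighted sum of the unit vectors: (0.6621)·(-0.9965,0.0317,-0.0769) + (0.6621)·(-0.1147,-0.7494,-0.6521) = (-0.7357, -0.4752, -0.4826).
Converting back: φ = atan2(z, √(x²+y²)) = -28.86°, λ = atan2(y, x) = -147.14°.

-28.86°, -147.14°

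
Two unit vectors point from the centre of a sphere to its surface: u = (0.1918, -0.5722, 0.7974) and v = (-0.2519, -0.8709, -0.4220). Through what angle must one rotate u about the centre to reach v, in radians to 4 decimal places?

1.4570 rad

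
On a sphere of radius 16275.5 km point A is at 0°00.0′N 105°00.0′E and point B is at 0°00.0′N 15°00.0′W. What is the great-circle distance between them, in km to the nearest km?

In radians: φ₁ = 0.0000, φ₂ = 0.0000, Δλ = -120.000° = -2.0944 rad.
cos c = sin φ₁ sin φ₂ + cos φ₁ cos φ₂ cos Δλ = (0.0000)(0.0000) + (1.0000)(1.0000)(-0.5000) = -0.50000,
so c = arccos(-0.50000) = 2.09440 rad.
Distance = R·c = 16275.5 × 2.0944 ≈ 34087 km.

34087 km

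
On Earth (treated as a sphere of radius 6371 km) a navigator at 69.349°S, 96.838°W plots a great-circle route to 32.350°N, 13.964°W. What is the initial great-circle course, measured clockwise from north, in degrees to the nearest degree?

With φ₁ = -1.2104, φ₂ = 0.5646, Δλ = 1.4464 rad, the forward-azimuth formula gives
θ = atan2( sin Δλ cos φ₂ , cos φ₁ sin φ₂ − sin φ₁ cos φ₂ cos Δλ ) = atan2(0.8383, 0.2868) = 71.11°.
So the initial bearing is 71°.

71°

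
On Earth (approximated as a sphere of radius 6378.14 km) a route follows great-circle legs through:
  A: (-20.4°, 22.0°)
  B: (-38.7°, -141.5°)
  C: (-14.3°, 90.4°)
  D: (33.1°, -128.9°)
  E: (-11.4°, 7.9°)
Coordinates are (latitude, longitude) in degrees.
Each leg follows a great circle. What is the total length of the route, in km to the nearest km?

55859 km

Leg A→B: central angle 2.0754 rad, distance 13236.9 km.
Leg B→C: central angle 1.8883 rad, distance 12043.9 km.
Leg C→D: central angle 2.4388 rad, distance 15555.2 km.
Leg D→E: central angle 2.3554 rad, distance 15023.2 km.
Total: 13236.9 + 12043.9 + 15555.2 + 15023.2 ≈ 55859 km.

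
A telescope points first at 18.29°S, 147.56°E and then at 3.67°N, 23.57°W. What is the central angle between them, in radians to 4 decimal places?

2.8448 rad

In radians: φ₁ = -0.3192, φ₂ = 0.0641, Δλ = -171.130° = -2.9868 rad.
cos c = sin φ₁ sin φ₂ + cos φ₁ cos φ₂ cos Δλ = (-0.3138)(0.0640) + (0.9495)(0.9979)(-0.9880) = -0.95629,
so c = arccos(-0.95629) = 2.84483 rad.
So the angular separation is 2.8448 rad.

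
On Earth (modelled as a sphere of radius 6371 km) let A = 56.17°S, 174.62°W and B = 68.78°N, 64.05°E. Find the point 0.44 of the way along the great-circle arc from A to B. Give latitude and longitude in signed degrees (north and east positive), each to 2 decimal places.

3.45°, 148.74°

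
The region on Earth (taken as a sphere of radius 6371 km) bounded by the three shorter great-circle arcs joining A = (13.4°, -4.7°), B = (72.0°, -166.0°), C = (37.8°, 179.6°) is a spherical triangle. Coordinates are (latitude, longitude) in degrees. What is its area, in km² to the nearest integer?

1316093 km²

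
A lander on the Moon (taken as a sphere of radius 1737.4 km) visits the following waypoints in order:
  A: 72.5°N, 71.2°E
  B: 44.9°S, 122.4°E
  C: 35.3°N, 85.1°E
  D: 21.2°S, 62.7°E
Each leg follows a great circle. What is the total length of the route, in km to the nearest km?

8189 km

Leg A→B: central angle 2.1409 rad, distance 3719.6 km.
Leg B→C: central angle 1.5188 rad, distance 2638.8 km.
Leg C→D: central angle 1.0535 rad, distance 1830.4 km.
Total: 3719.6 + 2638.8 + 1830.4 ≈ 8189 km.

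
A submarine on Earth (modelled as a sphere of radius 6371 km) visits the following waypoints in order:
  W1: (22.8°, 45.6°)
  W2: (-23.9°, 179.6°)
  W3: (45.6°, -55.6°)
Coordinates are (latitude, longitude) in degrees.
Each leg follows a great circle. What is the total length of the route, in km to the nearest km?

Leg W1→W2: central angle 2.4075 rad, distance 15338.5 km.
Leg W2→W3: central angle 2.2844 rad, distance 14553.6 km.
Total: 15338.5 + 14553.6 ≈ 29892 km.

29892 km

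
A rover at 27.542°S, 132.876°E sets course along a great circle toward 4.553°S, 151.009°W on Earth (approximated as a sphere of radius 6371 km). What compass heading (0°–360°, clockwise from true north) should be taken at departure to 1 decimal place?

87.6°

Δλ = 76.115° = 1.3285 rad.
y = sin Δλ · cos φ₂ = (0.9708)(0.9968) = 0.9677
x = cos φ₁ sin φ₂ − sin φ₁ cos φ₂ cos Δλ = (0.8867)(-0.0794) − (-0.4624)(0.9968)(0.2400) = 0.0402
θ = atan2(y, x) = 87.62°, so the bearing is 87.6°.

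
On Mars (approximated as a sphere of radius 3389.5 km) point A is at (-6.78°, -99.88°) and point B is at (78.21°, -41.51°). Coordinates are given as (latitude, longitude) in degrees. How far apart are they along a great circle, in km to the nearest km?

In radians: φ₁ = -0.1183, φ₂ = 1.3650, Δλ = 58.370° = 1.0187 rad.
Haversine: a = sin²(Δφ/2) + cos φ₁ cos φ₂ sin²(Δλ/2) = 0.4563 + (0.9930)(0.2043)(0.2378) = 0.50458.
Central angle c = 2·arcsin(√a) = 1.57996 rad.
Distance = R·c = 3389.5 × 1.5800 ≈ 5355 km.

5355 km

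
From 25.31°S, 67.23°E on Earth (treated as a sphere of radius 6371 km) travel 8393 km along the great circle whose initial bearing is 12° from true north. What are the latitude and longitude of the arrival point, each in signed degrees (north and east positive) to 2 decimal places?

48.49°, 84.91°

Angular distance δ = d/R = 8393/6371 = 1.31738 rad; initial bearing θ = 0.2094 rad.
sin φ₂ = sin φ₁ cos δ + cos φ₁ sin δ cos θ = (-0.4275)(0.2507) + (0.9040)(0.9681)(0.9781) = 0.7488, so φ₂ = 48.49°.
Δλ = atan2(sin θ sin δ cos φ₁, cos δ − sin φ₁ sin φ₂) = atan2(0.1820, 0.5709) = 17.679°.
λ₂ = 67.230° + 17.679° = 84.91°.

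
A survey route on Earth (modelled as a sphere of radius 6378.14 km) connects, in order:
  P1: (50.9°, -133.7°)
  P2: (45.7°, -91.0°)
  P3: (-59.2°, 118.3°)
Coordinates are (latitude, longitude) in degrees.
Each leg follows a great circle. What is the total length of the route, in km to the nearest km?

Leg P1→P2: central angle 0.4968 rad, distance 3168.5 km.
Leg P2→P3: central angle 2.7561 rad, distance 17578.9 km.
Total: 3168.5 + 17578.9 ≈ 20747 km.

20747 km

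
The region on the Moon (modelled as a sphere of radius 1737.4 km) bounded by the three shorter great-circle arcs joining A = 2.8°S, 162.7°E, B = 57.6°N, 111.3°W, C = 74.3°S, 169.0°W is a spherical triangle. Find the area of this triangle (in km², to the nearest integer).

5107027 km²

Side lengths (central angles): a = 2.3970, b = 1.2818, c = 1.5747 rad; semiperimeter s = 2.6267.
By l'Huilier's theorem, tan(E/4) = √[tan(s/2) tan((s−a)/2) tan((s−b)/2) tan((s−c)/2)], giving spherical excess E = 1.6919 rad.
Area = E·R² = 1.6919 × (1737.4)² ≈ 5107027 km².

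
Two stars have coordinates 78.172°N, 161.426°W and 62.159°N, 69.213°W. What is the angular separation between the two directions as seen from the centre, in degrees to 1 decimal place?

30.5°

Let φ₁ = 1.3644 rad, φ₂ = 1.0849 rad, and Δλ = 1.6094 rad.
Haversine: a = sin²(Δφ/2) + cos φ₁ cos φ₂ sin²(Δλ/2) = 0.0194 + (0.2050)(0.4670)(0.5193) = 0.06911.
Central angle c = 2·arcsin(√a) = 0.53204 rad.
So the angular separation is 30.5°.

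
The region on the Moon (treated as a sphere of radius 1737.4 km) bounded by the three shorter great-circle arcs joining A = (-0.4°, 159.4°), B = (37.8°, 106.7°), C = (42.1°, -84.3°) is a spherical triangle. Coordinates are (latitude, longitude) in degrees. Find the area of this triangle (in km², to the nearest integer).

4252407 km²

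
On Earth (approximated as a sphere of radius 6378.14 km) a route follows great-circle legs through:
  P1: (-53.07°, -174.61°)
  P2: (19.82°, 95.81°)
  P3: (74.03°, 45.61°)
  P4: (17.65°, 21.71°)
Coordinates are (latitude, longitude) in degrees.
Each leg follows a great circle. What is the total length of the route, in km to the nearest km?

24929 km

Leg P1→P2: central angle 1.8410 rad, distance 11741.9 km.
Leg P2→P3: central angle 1.0568 rad, distance 6740.4 km.
Leg P3→P4: central angle 1.0108 rad, distance 6446.9 km.
Total: 11741.9 + 6740.4 + 6446.9 ≈ 24929 km.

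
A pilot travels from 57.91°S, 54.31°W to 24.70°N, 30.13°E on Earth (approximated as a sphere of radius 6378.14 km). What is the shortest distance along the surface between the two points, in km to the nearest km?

12011 km

In radians: φ₁ = -1.0107, φ₂ = 0.4311, Δλ = 84.440° = 1.4738 rad.
Haversine: a = sin²(Δφ/2) + cos φ₁ cos φ₂ sin²(Δλ/2) = 0.4357 + (0.5313)(0.9085)(0.4516) = 0.65363.
Central angle c = 2·arcsin(√a) = 1.88311 rad.
Distance = R·c = 6378.14 × 1.8831 ≈ 12011 km.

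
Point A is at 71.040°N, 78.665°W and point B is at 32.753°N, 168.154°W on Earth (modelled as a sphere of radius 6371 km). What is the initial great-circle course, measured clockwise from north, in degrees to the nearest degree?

Δλ = -89.489° = -1.5619 rad.
y = sin Δλ · cos φ₂ = (-1.0000)(0.8410) = -0.8410
x = cos φ₁ sin φ₂ − sin φ₁ cos φ₂ cos Δλ = (0.3249)(0.5410) − (0.9457)(0.8410)(0.0089) = 0.1687
θ = atan2(y, x) = -78.66°; adding 360° gives 281°.

281°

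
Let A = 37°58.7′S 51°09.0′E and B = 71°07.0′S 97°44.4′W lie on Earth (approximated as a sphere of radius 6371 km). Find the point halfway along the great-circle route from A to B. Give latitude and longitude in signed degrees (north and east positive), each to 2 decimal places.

Central angle δ = 1.1984 rad. Interpolating on the sphere with fraction f = 0.5:
P = [sin((1−f)δ)·A + sin(fδ)·B] / sin δ = 0.6055·A + 0.6055·B in Cartesian coordinates,
giving P = (0.2730, 0.1775, -0.9455), i.e. latitude -71.00°, longitude 33.03°.

-71.00°, 33.03°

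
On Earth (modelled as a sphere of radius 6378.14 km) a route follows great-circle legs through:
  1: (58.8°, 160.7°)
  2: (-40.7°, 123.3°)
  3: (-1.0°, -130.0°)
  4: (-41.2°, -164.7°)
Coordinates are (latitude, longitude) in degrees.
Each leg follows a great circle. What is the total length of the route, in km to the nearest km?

28619 km

Leg 1→2: central angle 1.8191 rad, distance 11602.7 km.
Leg 2→3: central angle 1.7787 rad, distance 11345.0 km.
Leg 3→4: central angle 0.8892 rad, distance 5671.8 km.
Total: 11602.7 + 11345.0 + 5671.8 ≈ 28619 km.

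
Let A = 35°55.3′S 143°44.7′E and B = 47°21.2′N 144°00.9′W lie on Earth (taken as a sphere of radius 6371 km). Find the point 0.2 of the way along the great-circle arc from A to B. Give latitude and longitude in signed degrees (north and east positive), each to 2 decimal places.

The central angle between A and B is δ = 1.8381 rad.
With f = 0.2, the slerp weights are sin((1−f)δ)/sin δ = 1.0316 and sin(fδ)/sin δ = 0.3726.
Weighted sum of the unit vectors: (1.0316)·(-0.6530,0.4789,-0.5867) + (0.3726)·(-0.5482,-0.3981,0.7355) = (-0.8780, 0.3457, -0.3311).
Converting back: φ = atan2(z, √(x²+y²)) = -19.34°, λ = atan2(y, x) = 158.51°.

-19.34°, 158.51°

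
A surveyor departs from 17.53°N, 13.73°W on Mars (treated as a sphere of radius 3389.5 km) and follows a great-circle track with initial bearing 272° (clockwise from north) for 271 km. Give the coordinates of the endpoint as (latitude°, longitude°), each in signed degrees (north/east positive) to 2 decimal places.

Angular distance δ = d/R = 271/3389.5 = 0.07995 rad; initial bearing θ = 4.7473 rad.
sin φ₂ = sin φ₁ cos δ + cos φ₁ sin δ cos θ = (0.3012)(0.9968) + (0.9536)(0.0799)(0.0349) = 0.3029, so φ₂ = 17.63°.
Δλ = atan2(sin θ sin δ cos φ₁, cos δ − sin φ₁ sin φ₂) = atan2(-0.0761, 0.9056) = -4.804°.
λ₂ = -13.730° − 4.804° = -18.53°.

17.63°, -18.53°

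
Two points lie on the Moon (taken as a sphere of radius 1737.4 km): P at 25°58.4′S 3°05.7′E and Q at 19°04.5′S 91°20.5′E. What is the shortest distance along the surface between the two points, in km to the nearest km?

Let φ₁ = -0.4533 rad, φ₂ = -0.3329 rad, and Δλ = 1.5402 rad.
cos c = sin φ₁ sin φ₂ + cos φ₁ cos φ₂ cos Δλ = (-0.4380)(-0.3268) + (0.8990)(0.9451)(0.0306) = 0.16912,
so c = arccos(0.16912) = 1.40086 rad.
Distance = R·c = 1737.4 × 1.4009 ≈ 2434 km.

2434 km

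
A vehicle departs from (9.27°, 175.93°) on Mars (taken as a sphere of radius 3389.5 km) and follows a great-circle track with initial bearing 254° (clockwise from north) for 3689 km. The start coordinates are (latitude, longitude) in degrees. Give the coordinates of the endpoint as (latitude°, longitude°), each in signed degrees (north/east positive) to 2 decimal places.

-9.57°, 116.21°

Angular distance δ = d/R = 3689/3389.5 = 1.08836 rad; initial bearing θ = 4.4331 rad.
sin φ₂ = sin φ₁ cos δ + cos φ₁ sin δ cos θ = (0.1611)(0.4639) + (0.9869)(0.8859)(-0.2756) = -0.1663, so φ₂ = -9.57°.
Δλ = atan2(sin θ sin δ cos φ₁, cos δ − sin φ₁ sin φ₂) = atan2(-0.8404, 0.4907) = -59.720°.
λ₂ = 175.930° − 59.720° = 116.21°.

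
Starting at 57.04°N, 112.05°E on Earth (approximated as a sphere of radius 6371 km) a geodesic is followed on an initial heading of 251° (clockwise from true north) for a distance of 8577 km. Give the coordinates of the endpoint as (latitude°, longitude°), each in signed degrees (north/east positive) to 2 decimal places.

Angular distance δ = d/R = 8577/6371 = 1.34626 rad; initial bearing θ = 4.3808 rad.
sin φ₂ = sin φ₁ cos δ + cos φ₁ sin δ cos θ = (0.8391)(0.2227) + (0.5441)(0.9749)(-0.3256) = 0.0141, so φ₂ = 0.81°.
Δλ = atan2(sin θ sin δ cos φ₁, cos δ − sin φ₁ sin φ₂) = atan2(-0.5015, 0.2108) = -67.202°.
λ₂ = 112.050° − 67.202° = 44.85°.

0.81°, 44.85°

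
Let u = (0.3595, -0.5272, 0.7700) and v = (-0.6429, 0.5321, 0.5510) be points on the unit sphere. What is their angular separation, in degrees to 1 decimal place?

95.0°

u·v = -0.0874; |u| = 1.0000, |v| = 1.0000.
cos θ = (u·v)/(|u||v|) = -0.0874, so θ = 95.0°.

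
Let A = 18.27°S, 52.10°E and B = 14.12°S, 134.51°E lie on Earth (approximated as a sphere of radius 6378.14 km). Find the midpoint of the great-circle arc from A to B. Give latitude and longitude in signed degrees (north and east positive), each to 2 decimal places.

The central angle between A and B is δ = 1.3714 rad.
With f = 0.5, the slerp weights are sin((1−f)δ)/sin δ = 0.6460 and sin(fδ)/sin δ = 0.6460.
Weighted sum of the unit vectors: (0.6460)·(0.5833,0.7493,-0.3135) + (0.6460)·(-0.6799,0.6916,-0.2440) = (-0.0624, 0.9308, -0.3601).
Converting back: φ = atan2(z, √(x²+y²)) = -21.11°, λ = atan2(y, x) = 93.83°.

-21.11°, 93.83°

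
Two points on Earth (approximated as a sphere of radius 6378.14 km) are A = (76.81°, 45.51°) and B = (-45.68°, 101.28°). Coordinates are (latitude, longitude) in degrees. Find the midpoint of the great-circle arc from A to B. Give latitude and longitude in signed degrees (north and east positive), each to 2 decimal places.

16.93°, 88.43°

Central angle δ = 2.2229 rad. Interpolating on the sphere with fraction f = 0.5:
P = [sin((1−f)δ)·A + sin(fδ)·B] / sin δ = 1.1278·A + 1.1278·B in Cartesian coordinates,
giving P = (0.0262, 0.9563, 0.2912), i.e. latitude 16.93°, longitude 88.43°.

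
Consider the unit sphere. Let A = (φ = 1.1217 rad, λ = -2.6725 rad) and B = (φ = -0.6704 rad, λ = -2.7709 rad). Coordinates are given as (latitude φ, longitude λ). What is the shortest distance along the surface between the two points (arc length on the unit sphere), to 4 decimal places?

1.7938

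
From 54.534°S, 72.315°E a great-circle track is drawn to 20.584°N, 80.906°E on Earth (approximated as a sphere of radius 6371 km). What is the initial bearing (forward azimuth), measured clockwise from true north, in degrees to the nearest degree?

8°

With φ₁ = -0.9518, φ₂ = 0.3593, Δλ = 0.1499 rad, the forward-azimuth formula gives
θ = atan2( sin Δλ cos φ₂ , cos φ₁ sin φ₂ − sin φ₁ cos φ₂ cos Δλ ) = atan2(0.1398, 0.9579) = 8.31°.
So the initial bearing is 8°.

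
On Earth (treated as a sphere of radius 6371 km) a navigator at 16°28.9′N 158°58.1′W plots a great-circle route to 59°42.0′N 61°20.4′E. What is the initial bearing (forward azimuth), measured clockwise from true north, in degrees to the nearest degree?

341°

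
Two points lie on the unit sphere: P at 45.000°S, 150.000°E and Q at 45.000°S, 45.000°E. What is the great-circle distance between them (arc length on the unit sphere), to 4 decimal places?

1.1912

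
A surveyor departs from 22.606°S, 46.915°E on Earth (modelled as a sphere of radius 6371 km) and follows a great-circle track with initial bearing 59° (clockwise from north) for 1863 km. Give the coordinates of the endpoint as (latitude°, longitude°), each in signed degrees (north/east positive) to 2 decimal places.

Angular distance δ = d/R = 1863/6371 = 0.29242 rad; initial bearing θ = 1.0297 rad.
sin φ₂ = sin φ₁ cos δ + cos φ₁ sin δ cos θ = (-0.3844)(0.9575) + (0.9232)(0.2883)(0.5150) = -0.2310, so φ₂ = -13.36°.
Δλ = atan2(sin θ sin δ cos φ₁, cos δ − sin φ₁ sin φ₂) = atan2(0.2281, 0.8688) = 14.712°.
λ₂ = 46.915° + 14.712° = 61.63°.

-13.36°, 61.63°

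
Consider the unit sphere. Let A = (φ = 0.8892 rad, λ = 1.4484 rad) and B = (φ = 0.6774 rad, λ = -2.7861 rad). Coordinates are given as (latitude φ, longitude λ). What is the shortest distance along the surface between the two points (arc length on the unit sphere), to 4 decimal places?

With latitudes φ₁ = 50.947°, φ₂ = 38.812° and longitude difference Δλ = 117.381°:
cos c = sin φ₁ sin φ₂ + cos φ₁ cos φ₂ cos Δλ = (0.7766)(0.6268) + (0.6300)(0.7792)(-0.4599) = 0.26095,
so c = arccos(0.26095) = 1.30679 rad.
On the unit sphere the arc length equals the central angle: 1.3068.

1.3068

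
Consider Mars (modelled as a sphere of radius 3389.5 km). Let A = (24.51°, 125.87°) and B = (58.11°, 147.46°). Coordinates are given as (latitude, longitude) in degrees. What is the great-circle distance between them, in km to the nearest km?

2186 km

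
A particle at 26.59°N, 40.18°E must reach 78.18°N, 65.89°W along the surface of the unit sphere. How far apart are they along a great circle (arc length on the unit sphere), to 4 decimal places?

1.1730

In radians: φ₁ = 0.4641, φ₂ = 1.3645, Δλ = -106.070° = -1.8513 rad.
Haversine: a = sin²(Δφ/2) + cos φ₁ cos φ₂ sin²(Δλ/2) = 0.1894 + (0.8942)(0.2048)(0.6384) = 0.30630.
Central angle c = 2·arcsin(√a) = 1.17298 rad.
On the unit sphere the arc length equals the central angle: 1.1730.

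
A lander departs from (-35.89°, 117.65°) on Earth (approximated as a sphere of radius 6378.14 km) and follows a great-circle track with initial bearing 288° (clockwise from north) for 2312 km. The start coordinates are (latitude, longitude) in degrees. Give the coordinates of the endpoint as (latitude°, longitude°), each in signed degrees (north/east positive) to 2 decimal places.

Angular distance δ = d/R = 2312/6378.14 = 0.36249 rad; initial bearing θ = 5.0265 rad.
sin φ₂ = sin φ₁ cos δ + cos φ₁ sin δ cos θ = (-0.5862)(0.9350) + (0.8101)(0.3546)(0.3090) = -0.4594, so φ₂ = -27.35°.
Δλ = atan2(sin θ sin δ cos φ₁, cos δ − sin φ₁ sin φ₂) = atan2(-0.2732, 0.6657) = -22.314°.
λ₂ = 117.650° − 22.314° = 95.34°.

-27.35°, 95.34°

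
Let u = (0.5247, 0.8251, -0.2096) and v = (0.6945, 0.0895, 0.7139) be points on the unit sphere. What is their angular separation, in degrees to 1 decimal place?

u·v = 0.2886; |u| = 1.0000, |v| = 1.0000.
cos θ = (u·v)/(|u||v|) = 0.2886, so θ = 73.2°.

73.2°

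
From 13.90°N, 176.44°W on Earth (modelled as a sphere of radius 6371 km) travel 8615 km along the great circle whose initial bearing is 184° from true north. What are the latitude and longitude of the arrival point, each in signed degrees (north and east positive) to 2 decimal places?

Angular distance δ = d/R = 8615/6371 = 1.35222 rad; initial bearing θ = 3.2114 rad.
sin φ₂ = sin φ₁ cos δ + cos φ₁ sin δ cos θ = (0.2402)(0.2168) + (0.9707)(0.9762)(-0.9976) = -0.8932, so φ₂ = -63.28°.
Δλ = atan2(sin θ sin δ cos φ₁, cos δ − sin φ₁ sin φ₂) = atan2(-0.0661, 0.4314) = -8.711°.
λ₂ = -176.440° − 8.711° = -185.15° → 174.85° after wrapping to (−180°, 180°].

-63.28°, 174.85°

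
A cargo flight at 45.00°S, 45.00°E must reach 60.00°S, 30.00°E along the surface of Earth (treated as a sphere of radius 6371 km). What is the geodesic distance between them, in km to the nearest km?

1942 km

Let φ₁ = -0.7854 rad, φ₂ = -1.0472 rad, and Δλ = -0.2618 rad.
cos c = sin φ₁ sin φ₂ + cos φ₁ cos φ₂ cos Δλ = (-0.7071)(-0.8660) + (0.7071)(0.5000)(0.9659) = 0.95388,
so c = arccos(0.95388) = 0.30489 rad.
Distance = R·c = 6371 × 0.3049 ≈ 1942 km.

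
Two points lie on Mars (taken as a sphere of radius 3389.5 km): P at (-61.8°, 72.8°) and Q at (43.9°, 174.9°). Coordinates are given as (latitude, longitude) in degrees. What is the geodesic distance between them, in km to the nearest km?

In radians: φ₁ = -1.0786, φ₂ = 0.7662, Δλ = 102.100° = 1.7820 rad.
Haversine: a = sin²(Δφ/2) + cos φ₁ cos φ₂ sin²(Δλ/2) = 0.6353 + (0.4726)(0.7206)(0.6048) = 0.84124.
Central angle c = 2·arcsin(√a) = 2.32194 rad.
Distance = R·c = 3389.5 × 2.3219 ≈ 7870 km.

7870 km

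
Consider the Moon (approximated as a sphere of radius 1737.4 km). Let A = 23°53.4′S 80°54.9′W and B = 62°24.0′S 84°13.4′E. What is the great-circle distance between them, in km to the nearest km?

2817 km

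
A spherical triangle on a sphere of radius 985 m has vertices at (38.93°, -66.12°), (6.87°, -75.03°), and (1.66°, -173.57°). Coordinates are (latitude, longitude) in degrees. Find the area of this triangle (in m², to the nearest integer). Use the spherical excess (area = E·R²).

669222 m²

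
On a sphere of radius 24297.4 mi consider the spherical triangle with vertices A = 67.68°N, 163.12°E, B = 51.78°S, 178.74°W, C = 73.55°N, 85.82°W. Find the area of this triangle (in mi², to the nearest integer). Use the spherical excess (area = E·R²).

578685682 mi²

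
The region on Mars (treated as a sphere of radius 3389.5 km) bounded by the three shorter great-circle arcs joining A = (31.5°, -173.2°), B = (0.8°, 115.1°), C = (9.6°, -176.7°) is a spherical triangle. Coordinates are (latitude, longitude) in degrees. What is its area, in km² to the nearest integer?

3057905 km²

Side lengths (central angles): a = 1.1934, b = 0.3864, c = 1.2922 rad; semiperimeter s = 1.4360.
By l'Huilier's theorem, tan(E/4) = √[tan(s/2) tan((s−a)/2) tan((s−b)/2) tan((s−c)/2)], giving spherical excess E = 0.2662 rad.
Area = E·R² = 0.2662 × (3389.5)² ≈ 3057905 km².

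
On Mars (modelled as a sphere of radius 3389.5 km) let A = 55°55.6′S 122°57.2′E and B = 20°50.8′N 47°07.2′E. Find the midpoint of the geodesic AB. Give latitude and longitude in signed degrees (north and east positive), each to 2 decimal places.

-21.47°, 74.00°

Central angle δ = 1.7382 rad. Interpolating on the sphere with fraction f = 0.5:
P = [sin((1−f)δ)·A + sin(fδ)·B] / sin δ = 0.7746·A + 0.7746·B in Cartesian coordinates,
giving P = (0.2565, 0.8946, -0.3660), i.e. latitude -21.47°, longitude 74.00°.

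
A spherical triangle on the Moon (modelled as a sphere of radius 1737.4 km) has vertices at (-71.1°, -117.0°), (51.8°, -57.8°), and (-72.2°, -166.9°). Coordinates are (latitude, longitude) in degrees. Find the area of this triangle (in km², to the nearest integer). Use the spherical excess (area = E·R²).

Side lengths (central angles): a = 2.5151, b = 0.2670, c = 2.2665 rad; semiperimeter s = 2.5243.
By l'Huilier's theorem, tan(E/4) = √[tan(s/2) tan((s−a)/2) tan((s−b)/2) tan((s−c)/2)], giving spherical excess E = 0.2507 rad.
Area = E·R² = 0.2507 × (1737.4)² ≈ 756642 km².

756642 km²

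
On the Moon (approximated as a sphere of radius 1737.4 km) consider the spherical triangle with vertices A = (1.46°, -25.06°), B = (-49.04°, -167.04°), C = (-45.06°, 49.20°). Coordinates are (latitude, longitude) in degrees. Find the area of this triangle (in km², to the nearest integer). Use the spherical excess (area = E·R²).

4714590 km²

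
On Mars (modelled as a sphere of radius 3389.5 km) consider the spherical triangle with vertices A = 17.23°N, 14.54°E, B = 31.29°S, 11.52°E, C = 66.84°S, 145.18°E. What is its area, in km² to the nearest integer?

4243385 km²

Side lengths (central angles): a = 1.3228, b = 2.1141, c = 0.8483 rad; semiperimeter s = 2.1426.
By l'Huilier's theorem, tan(E/4) = √[tan(s/2) tan((s−a)/2) tan((s−b)/2) tan((s−c)/2)], giving spherical excess E = 0.3694 rad.
Area = E·R² = 0.3694 × (3389.5)² ≈ 4243385 km².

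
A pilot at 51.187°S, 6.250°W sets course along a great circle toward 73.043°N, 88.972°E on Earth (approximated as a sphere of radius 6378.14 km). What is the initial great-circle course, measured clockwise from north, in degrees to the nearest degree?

27°

Δλ = 95.222° = 1.6619 rad.
y = sin Δλ · cos φ₂ = (0.9958)(0.2917) = 0.2904
x = cos φ₁ sin φ₂ − sin φ₁ cos φ₂ cos Δλ = (0.6268)(0.9565) − (-0.7792)(0.2917)(-0.0910) = 0.5788
θ = atan2(y, x) = 26.65°, so the bearing is 27°.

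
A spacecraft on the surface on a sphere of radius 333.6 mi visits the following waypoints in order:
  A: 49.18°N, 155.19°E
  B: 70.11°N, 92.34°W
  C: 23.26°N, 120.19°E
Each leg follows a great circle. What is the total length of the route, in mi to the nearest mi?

Leg A→B: central angle 0.8936 rad, distance 298.1 mi.
Leg B→C: central angle 1.4628 rad, distance 488.0 mi.
Total: 298.1 + 488.0 ≈ 786 mi.

786 mi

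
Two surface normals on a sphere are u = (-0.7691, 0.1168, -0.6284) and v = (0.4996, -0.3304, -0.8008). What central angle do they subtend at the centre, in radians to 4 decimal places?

u·v = 0.0804; |u| = 1.0000, |v| = 1.0000.
cos θ = (u·v)/(|u||v|) = 0.0804, so θ = 1.4903 rad.

1.4903 rad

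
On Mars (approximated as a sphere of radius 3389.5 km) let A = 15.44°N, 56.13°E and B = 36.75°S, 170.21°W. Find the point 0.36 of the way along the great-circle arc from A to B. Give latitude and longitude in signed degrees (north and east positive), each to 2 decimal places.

-14.48°, 94.33°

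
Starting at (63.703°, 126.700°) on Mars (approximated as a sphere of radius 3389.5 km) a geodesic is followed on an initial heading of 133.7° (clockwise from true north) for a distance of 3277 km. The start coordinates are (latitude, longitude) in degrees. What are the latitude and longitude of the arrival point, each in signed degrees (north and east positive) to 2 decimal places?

14.91°, 164.71°

Angular distance δ = d/R = 3277/3389.5 = 0.96681 rad; initial bearing θ = 2.3335 rad.
sin φ₂ = sin φ₁ cos δ + cos φ₁ sin δ cos θ = (0.8965)(0.5679) + (0.4430)(0.8231)(-0.6909) = 0.2572, so φ₂ = 14.91°.
Δλ = atan2(sin θ sin δ cos φ₁, cos δ − sin φ₁ sin φ₂) = atan2(0.2636, 0.3373) = 38.009°.
λ₂ = 126.700° + 38.009° = 164.71°.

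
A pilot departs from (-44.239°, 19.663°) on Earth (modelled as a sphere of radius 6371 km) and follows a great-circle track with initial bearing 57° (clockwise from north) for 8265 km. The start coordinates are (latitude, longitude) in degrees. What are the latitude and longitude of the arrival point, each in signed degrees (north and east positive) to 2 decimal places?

Angular distance δ = d/R = 8265/6371 = 1.29728 rad; initial bearing θ = 0.9948 rad.
sin φ₂ = sin φ₁ cos δ + cos φ₁ sin δ cos θ = (-0.6977)(0.2701) + (0.7164)(0.9628)(0.5446) = 0.1872, so φ₂ = 10.79°.
Δλ = atan2(sin θ sin δ cos φ₁, cos δ − sin φ₁ sin φ₂) = atan2(0.5785, 0.4007) = 55.289°.
λ₂ = 19.663° + 55.289° = 74.95°.

10.79°, 74.95°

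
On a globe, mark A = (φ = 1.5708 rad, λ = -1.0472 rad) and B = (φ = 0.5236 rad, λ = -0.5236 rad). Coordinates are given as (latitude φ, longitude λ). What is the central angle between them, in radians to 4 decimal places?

With latitudes φ₁ = 90.000°, φ₂ = 30.000° and longitude difference Δλ = 30.000°:
Haversine: a = sin²(Δφ/2) + cos φ₁ cos φ₂ sin²(Δλ/2) = 0.2500 + (-0.0000)(0.8660)(0.0670) = 0.25000.
Central angle c = 2·arcsin(√a) = 1.04720 rad.
So the angular separation is 1.0472 rad.

1.0472 rad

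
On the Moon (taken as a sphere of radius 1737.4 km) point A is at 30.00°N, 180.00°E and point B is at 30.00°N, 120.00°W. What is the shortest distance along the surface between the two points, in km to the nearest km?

1556 km

Let φ₁ = 0.5236 rad, φ₂ = 0.5236 rad, and Δλ = 1.0472 rad.
cos c = sin φ₁ sin φ₂ + cos φ₁ cos φ₂ cos Δλ = (0.5000)(0.5000) + (0.8660)(0.8660)(0.5000) = 0.62500,
so c = arccos(0.62500) = 0.89566 rad.
Distance = R·c = 1737.4 × 0.8957 ≈ 1556 km.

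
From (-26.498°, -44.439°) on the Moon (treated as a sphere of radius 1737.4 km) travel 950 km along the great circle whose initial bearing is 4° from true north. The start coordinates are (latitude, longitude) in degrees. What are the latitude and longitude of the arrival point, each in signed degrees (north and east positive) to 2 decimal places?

Angular distance δ = d/R = 950/1737.4 = 0.54679 rad; initial bearing θ = 0.0698 rad.
sin φ₂ = sin φ₁ cos δ + cos φ₁ sin δ cos θ = (-0.4462)(0.8542) + (0.8949)(0.5200)(0.9976) = 0.0831, so φ₂ = 4.77°.
Δλ = atan2(sin θ sin δ cos φ₁, cos δ − sin φ₁ sin φ₂) = atan2(0.0325, 0.8913) = 2.086°.
λ₂ = -44.439° + 2.086° = -42.35°.

4.77°, -42.35°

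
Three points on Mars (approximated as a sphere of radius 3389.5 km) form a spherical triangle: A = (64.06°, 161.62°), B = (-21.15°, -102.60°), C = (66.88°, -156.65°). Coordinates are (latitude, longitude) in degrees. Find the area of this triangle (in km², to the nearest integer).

Side lengths (central angles): a = 1.6879, b = 0.3004, c = 1.9450 rad; semiperimeter s = 1.9667.
By l'Huilier's theorem, tan(E/4) = √[tan(s/2) tan((s−a)/2) tan((s−b)/2) tan((s−c)/2)], giving spherical excess E = 0.2002 rad.
Area = E·R² = 0.2002 × (3389.5)² ≈ 2300465 km².

2300465 km²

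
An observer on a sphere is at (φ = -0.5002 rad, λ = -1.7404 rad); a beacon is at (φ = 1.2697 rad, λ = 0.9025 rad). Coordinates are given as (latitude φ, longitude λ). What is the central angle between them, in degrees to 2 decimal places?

133.36°

With latitudes φ₁ = -28.659°, φ₂ = 72.748° and longitude difference Δλ = 151.427°:
Haversine: a = sin²(Δφ/2) + cos φ₁ cos φ₂ sin²(Δλ/2) = 0.5989 + (0.8775)(0.2966)(0.9391) = 0.84328.
Central angle c = 2·arcsin(√a) = 2.32755 rad.
So the angular separation is 133.36°.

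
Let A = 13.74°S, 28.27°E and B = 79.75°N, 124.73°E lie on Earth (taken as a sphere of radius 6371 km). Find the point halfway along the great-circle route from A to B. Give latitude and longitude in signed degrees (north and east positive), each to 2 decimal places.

The central angle between A and B is δ = 1.8268 rad.
With f = 0.5, the slerp weights are sin((1−f)δ)/sin δ = 0.8182 and sin(fδ)/sin δ = 0.8182.
Weighted sum of the unit vectors: (0.8182)·(0.8555,0.4601,-0.2375) + (0.8182)·(-0.1014,0.1462,0.9840) = (0.6171, 0.4961, 0.6108).
Converting back: φ = atan2(z, √(x²+y²)) = 37.65°, λ = atan2(y, x) = 38.80°.

37.65°, 38.80°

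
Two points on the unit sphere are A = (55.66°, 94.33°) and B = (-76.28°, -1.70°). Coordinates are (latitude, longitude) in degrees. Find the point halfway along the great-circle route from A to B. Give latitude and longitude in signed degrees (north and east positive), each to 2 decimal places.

Central angle δ = 2.5256 rad. Interpolating on the sphere with fraction f = 0.5:
P = [sin((1−f)δ)·A + sin(fδ)·B] / sin δ = 1.6493·A + 1.6493·B in Cartesian coordinates,
giving P = (0.3208, 0.9161, -0.2404), i.e. latitude -13.91°, longitude 70.70°.

-13.91°, 70.70°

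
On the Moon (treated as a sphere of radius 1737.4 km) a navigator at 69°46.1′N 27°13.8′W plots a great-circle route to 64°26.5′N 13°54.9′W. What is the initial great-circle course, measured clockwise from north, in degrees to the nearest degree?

130°

With φ₁ = 1.2177, φ₂ = 1.1247, Δλ = 0.2324 rad, the forward-azimuth formula gives
θ = atan2( sin Δλ cos φ₂ , cos φ₁ sin φ₂ − sin φ₁ cos φ₂ cos Δλ ) = atan2(0.0994, -0.0820) = 129.52°.
So the initial bearing is 130°.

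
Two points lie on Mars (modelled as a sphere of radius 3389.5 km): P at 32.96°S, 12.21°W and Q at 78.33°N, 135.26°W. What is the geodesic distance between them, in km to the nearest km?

7614 km

Let φ₁ = -0.5753 rad, φ₂ = 1.3671 rad, and Δλ = -2.1476 rad.
cos c = sin φ₁ sin φ₂ + cos φ₁ cos φ₂ cos Δλ = (-0.5441)(0.9793) + (0.8391)(0.2023)(-0.5454) = -0.62537,
so c = arccos(-0.62537) = 2.24640 rad.
Distance = R·c = 3389.5 × 2.2464 ≈ 7614 km.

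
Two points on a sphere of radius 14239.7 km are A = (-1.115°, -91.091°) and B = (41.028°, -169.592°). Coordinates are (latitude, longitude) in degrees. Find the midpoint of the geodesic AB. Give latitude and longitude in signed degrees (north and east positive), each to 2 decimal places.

24.98°, -123.82°

The central angle between A and B is δ = 1.4328 rad.
With f = 0.5, the slerp weights are sin((1−f)δ)/sin δ = 0.6630 and sin(fδ)/sin δ = 0.6630.
Weighted sum of the unit vectors: (0.6630)·(-0.0190,-0.9996,-0.0195) + (0.6630)·(-0.7420,-0.1363,0.6564) = (-0.5045, -0.7531, 0.4223).
Converting back: φ = atan2(z, √(x²+y²)) = 24.98°, λ = atan2(y, x) = -123.82°.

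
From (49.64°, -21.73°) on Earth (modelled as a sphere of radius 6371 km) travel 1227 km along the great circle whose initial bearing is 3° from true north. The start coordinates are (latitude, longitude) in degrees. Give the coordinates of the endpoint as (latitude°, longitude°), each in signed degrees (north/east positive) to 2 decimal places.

Angular distance δ = d/R = 1227/6371 = 0.19259 rad; initial bearing θ = 0.0524 rad.
sin φ₂ = sin φ₁ cos δ + cos φ₁ sin δ cos θ = (0.7620)(0.9815) + (0.6476)(0.1914)(0.9986) = 0.8717, so φ₂ = 60.65°.
Δλ = atan2(sin θ sin δ cos φ₁, cos δ − sin φ₁ sin φ₂) = atan2(0.0065, 0.3173) = 1.171°.
λ₂ = -21.730° + 1.171° = -20.56°.

60.65°, -20.56°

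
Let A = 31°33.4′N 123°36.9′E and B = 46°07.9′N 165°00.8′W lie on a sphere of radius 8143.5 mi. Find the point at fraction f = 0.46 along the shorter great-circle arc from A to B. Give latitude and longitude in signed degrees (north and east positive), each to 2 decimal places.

43.98°, 152.12°

Central angle δ = 0.9692 rad. Interpolating on the sphere with fraction f = 0.46:
P = [sin((1−f)δ)·A + sin(fδ)·B] / sin δ = 0.6062·A + 0.5230·B in Cartesian coordinates,
giving P = (-0.6361, 0.3365, 0.6944), i.e. latitude 43.98°, longitude 152.12°.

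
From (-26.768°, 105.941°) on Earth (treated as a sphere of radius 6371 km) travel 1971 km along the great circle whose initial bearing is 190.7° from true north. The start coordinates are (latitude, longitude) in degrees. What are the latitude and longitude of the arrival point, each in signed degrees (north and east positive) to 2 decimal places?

Angular distance δ = d/R = 1971/6371 = 0.30937 rad; initial bearing θ = 3.3283 rad.
sin φ₂ = sin φ₁ cos δ + cos φ₁ sin δ cos θ = (-0.4504)(0.9525) + (0.8928)(0.3045)(-0.9826) = -0.6961, so φ₂ = -44.12°.
Δλ = atan2(sin θ sin δ cos φ₁, cos δ − sin φ₁ sin φ₂) = atan2(-0.0505, 0.6390) = -4.516°.
λ₂ = 105.941° − 4.516° = 101.43°.

-44.12°, 101.43°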